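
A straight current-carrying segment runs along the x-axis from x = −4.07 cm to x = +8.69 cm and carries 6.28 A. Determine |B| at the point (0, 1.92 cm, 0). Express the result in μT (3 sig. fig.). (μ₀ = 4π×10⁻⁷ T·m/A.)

For a finite straight segment, B = (μ₀I/4πd)(sinθ₁ + sinθ₂), where θ₁, θ₂ are the angles from the perpendicular to each end.
The perpendicular distance is d = 0.0192 m; the end-offsets along the wire are a = 0.0407 m and b = 0.0869 m.
sinθ₁ = 0.0407/√(0.0407²+0.0192²) = 0.9044; sinθ₂ = 0.0869/√(0.0869²+0.0192²) = 0.9765.
B = (4π×10⁻⁷ × 6.28) / (4π × 0.0192) × (0.9044 + 0.9765) = 6.15×10⁻⁵ T.

B ≈ 61.5 μT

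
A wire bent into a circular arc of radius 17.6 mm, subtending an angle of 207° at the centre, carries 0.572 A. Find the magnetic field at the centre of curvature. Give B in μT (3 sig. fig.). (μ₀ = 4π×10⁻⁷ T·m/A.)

B ≈ 11.7 μT

The Biot–Savart field of a circular arc at its centre is B = μ₀Iφ/(4πR), with φ = 3.613 rad.
B = (4π×10⁻⁷ × 0.572 × 3.613) / (4π × 0.0176) = 1.17×10⁻⁵ T.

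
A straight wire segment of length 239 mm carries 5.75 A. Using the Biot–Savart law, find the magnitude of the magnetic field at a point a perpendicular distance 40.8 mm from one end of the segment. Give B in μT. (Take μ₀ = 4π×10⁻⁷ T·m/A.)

B ≈ 13.9 μT

For a finite straight segment, B = (μ₀I/4πd)(sinθ₁ + sinθ₂), where θ₁, θ₂ are the angles from the perpendicular to each end.
The perpendicular foot is at one end, so the two end-offsets along the wire are 0 and L = 0.239 m.
sinθ₁ = 0/√(0²+0.0408²) = 0.0000; sinθ₂ = 0.239/√(0.239²+0.0408²) = 0.9857.
B = (4π×10⁻⁷ × 5.75) / (4π × 0.0408) × (0.0000 + 0.9857) = 1.39×10⁻⁵ T.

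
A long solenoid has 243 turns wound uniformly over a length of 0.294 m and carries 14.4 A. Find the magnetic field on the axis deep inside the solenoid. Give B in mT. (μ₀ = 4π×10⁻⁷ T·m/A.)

B ≈ 15.0 mT

Inside a long solenoid, B = μ₀nI with n = 826.5 turns/m.
B = 4π×10⁻⁷ × 826.5 × 14.4 = 1.50×10⁻² T.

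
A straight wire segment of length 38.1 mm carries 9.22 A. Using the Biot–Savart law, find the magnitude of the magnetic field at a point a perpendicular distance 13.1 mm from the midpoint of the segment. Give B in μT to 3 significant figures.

For a finite straight segment, B = (μ₀I/4πd)(sinθ₁ + sinθ₂), where θ₁, θ₂ are the angles from the perpendicular to each end.
The perpendicular from the point meets the wire at its midpoint, so each end is L/2 = 0.01905 m away along the wire.
sinθ₁ = 0.01905/√(0.01905²+0.0131²) = 0.8240; sinθ₂ = 0.01905/√(0.01905²+0.0131²) = 0.8240.
B = (4π×10⁻⁷ × 9.22) / (4π × 0.0131) × (0.8240 + 0.8240) = 1.16×10⁻⁴ T.

B ≈ 116 μT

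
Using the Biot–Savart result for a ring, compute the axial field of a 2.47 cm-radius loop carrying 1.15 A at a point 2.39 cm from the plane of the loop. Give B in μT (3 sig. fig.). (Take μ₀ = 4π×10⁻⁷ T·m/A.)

On the axis of a circular loop, B = μ₀IR² / [2(R²+z²)^(3/2)].
R² + z² = (0.0247)² + (0.0239)² = 0.001181 m², and (R²+z²)^(3/2) = 4.06×10⁻⁵ m³.
B = (4π×10⁻⁷ × 1.15 × 0.0006101) / (2 × 4.06×10⁻⁵) = 1.09×10⁻⁵ T.

B ≈ 10.9 μT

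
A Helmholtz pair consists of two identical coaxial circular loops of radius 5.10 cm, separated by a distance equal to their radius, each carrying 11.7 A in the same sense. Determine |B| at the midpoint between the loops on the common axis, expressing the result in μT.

Each loop contributes B = μ₀IR²/[2(R²+z²)^(3/2)] on the axis, with z measured from that loop.
Loop 1 (z = 0.0255 m): B₁ = 1.03×10⁻⁴ T. Loop 2 (z = 0.0255 m): B₂ = 1.03×10⁻⁴ T.
The fields add: B = B₁ + B₂ = 2.06×10⁻⁴ T.

B ≈ 206 μT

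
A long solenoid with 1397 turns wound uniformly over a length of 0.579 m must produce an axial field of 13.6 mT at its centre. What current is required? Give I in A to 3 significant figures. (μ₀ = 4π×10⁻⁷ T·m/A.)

I ≈ 4.49 A

Inside a long solenoid B = μ₀nI with n = 2413 m⁻¹, so I = B/(μ₀n).
I = 1.36×10⁻² / (4π×10⁻⁷ × 2413) = 4.49 A.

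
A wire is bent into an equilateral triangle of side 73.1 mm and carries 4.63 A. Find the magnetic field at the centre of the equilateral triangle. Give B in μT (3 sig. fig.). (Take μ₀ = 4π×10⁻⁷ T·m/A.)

Each side is a finite straight segment at perpendicular distance d = a/(2 tan(π/3)) = 0.0211 m from the centre, with end-angles ±π/3.
One side contributes B₁ = (μ₀I/4πd)·2 sin(π/3) = 3.80×10⁻⁵ T.
All 3 sides add in the same direction: B = 3 × 3.80×10⁻⁵ = 1.14×10⁻⁴ T.

B ≈ 114 μT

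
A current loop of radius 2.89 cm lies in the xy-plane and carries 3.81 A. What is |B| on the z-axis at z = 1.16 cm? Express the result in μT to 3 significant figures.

B ≈ 66.2 μT

On the axis of a circular loop, B = μ₀IR² / [2(R²+z²)^(3/2)].
R² + z² = (0.0289)² + (0.0116)² = 0.0009698 m², and (R²+z²)^(3/2) = 3.02×10⁻⁵ m³.
B = (4π×10⁻⁷ × 3.81 × 0.0008352) / (2 × 3.02×10⁻⁵) = 6.62×10⁻⁵ T.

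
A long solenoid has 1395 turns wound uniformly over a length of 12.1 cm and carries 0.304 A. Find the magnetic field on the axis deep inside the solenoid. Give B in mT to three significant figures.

B ≈ 4.40 mT

Inside a long solenoid, B = μ₀nI with n = 1.153×10⁴ turns/m.
B = 4π×10⁻⁷ × 1.153×10⁴ × 0.304 = 4.40×10⁻³ T.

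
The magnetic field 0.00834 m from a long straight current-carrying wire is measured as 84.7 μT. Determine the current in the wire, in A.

I ≈ 3.53 A

For a long straight wire B = μ₀I/(2πd), so I = 2πdB/μ₀.
I = 2π × 0.00834 × 8.47×10⁻⁵ / (4π×10⁻⁷) = 3.53 A.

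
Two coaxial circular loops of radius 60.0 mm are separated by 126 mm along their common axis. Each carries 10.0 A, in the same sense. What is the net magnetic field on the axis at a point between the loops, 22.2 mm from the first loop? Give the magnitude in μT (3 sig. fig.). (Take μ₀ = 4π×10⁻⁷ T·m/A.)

B ≈ 99.5 μT

Each loop contributes B = μ₀IR²/[2(R²+z²)^(3/2)] on the axis, with z measured from that loop.
Loop 1 (z = 0.0222 m): B₁ = 8.64×10⁻⁵ T. Loop 2 (z = 0.1038 m): B₂ = 1.31×10⁻⁵ T.
The fields add: B = B₁ + B₂ = 9.95×10⁻⁵ T.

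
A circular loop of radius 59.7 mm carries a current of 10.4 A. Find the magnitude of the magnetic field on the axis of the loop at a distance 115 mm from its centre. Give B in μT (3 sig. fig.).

On the axis of a circular loop, B = μ₀IR² / [2(R²+z²)^(3/2)].
R² + z² = (0.0597)² + (0.115)² = 0.01679 m², and (R²+z²)^(3/2) = 2.18×10⁻³ m³.
B = (4π×10⁻⁷ × 10.4 × 0.003564) / (2 × 2.18×10⁻³) = 1.07×10⁻⁵ T.

B ≈ 10.7 μT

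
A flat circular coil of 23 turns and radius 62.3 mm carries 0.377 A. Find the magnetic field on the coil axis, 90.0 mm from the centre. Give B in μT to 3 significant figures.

B ≈ 16.1 μT

For an N-turn flat coil, B = Nμ₀IR²/[2(R²+z²)^(3/2)] with R = 0.0623 m, z = 0.09 m.
B = 23 × 7.01×10⁻⁷ T = 1.61×10⁻⁵ T.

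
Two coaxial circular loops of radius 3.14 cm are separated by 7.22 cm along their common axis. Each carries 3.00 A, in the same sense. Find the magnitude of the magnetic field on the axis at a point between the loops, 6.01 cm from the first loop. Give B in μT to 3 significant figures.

B ≈ 54.7 μT

Each loop contributes B = μ₀IR²/[2(R²+z²)^(3/2)] on the axis, with z measured from that loop.
Loop 1 (z = 0.0601 m): B₁ = 5.96×10⁻⁶ T. Loop 2 (z = 0.0121 m): B₂ = 4.88×10⁻⁵ T.
The fields add: B = B₁ + B₂ = 5.47×10⁻⁵ T.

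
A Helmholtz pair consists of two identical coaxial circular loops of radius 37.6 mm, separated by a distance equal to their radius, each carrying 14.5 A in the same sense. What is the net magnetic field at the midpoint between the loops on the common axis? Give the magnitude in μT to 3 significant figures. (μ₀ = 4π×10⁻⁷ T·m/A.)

Each loop contributes B = μ₀IR²/[2(R²+z²)^(3/2)] on the axis, with z measured from that loop.
Loop 1 (z = 0.0188 m): B₁ = 1.73×10⁻⁴ T. Loop 2 (z = 0.0188 m): B₂ = 1.73×10⁻⁴ T.
The fields add: B = B₁ + B₂ = 3.47×10⁻⁴ T.

B ≈ 347 μT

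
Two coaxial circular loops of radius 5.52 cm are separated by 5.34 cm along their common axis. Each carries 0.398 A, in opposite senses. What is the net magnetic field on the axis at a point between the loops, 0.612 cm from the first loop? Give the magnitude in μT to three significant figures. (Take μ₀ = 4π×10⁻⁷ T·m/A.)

B ≈ 2.46 μT

Each loop contributes B = μ₀IR²/[2(R²+z²)^(3/2)] on the axis, with z measured from that loop.
Loop 1 (z = 0.00612 m): B₁ = 4.45×10⁻⁶ T. Loop 2 (z = 0.04728 m): B₂ = 1.98×10⁻⁶ T.
The fields oppose: B = |B₁ − B₂| = 2.46×10⁻⁶ T.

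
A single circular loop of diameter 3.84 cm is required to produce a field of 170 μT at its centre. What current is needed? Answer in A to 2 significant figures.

I ≈ 5.2 A

At the centre of a circular loop B = μ₀I/(2R), so I = 2RB/μ₀.
With R = 0.0192 m, I = 2 × 0.0192 × 1.70×10⁻⁴ / (4π×10⁻⁷) = 5.19 A.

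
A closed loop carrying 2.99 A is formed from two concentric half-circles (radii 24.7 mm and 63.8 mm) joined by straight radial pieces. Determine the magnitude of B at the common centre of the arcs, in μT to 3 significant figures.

The radial connectors point toward the centre, so dl × r̂ = 0 and they contribute nothing.
Each semicircle gives μ₀I/(4R): inner arc 3.80×10⁻⁵ T, outer arc 1.47×10⁻⁵ T.
The two arcs carry current in opposite angular senses, so their fields oppose: B = |3.80×10⁻⁵ − 1.47×10⁻⁵| = 2.33×10⁻⁵ T.

B ≈ 23.3 μT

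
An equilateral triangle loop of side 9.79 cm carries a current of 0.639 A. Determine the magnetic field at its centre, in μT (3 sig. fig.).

Each side is a finite straight segment at perpendicular distance d = a/(2 tan(π/3)) = 0.02826 m from the centre, with end-angles ±π/3.
One side contributes B₁ = (μ₀I/4πd)·2 sin(π/3) = 3.92×10⁻⁶ T.
All 3 sides add in the same direction: B = 3 × 3.92×10⁻⁶ = 1.17×10⁻⁵ T.

B ≈ 11.7 μT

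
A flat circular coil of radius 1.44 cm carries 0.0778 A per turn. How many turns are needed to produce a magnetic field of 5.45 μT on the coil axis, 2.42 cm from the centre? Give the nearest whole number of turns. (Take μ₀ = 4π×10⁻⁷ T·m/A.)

N = 12

For an N-turn coil, B = Nμ₀IR²/[2(R²+z²)^(3/2)]. A single turn gives B₁ = 4.54×10⁻⁷ T with R = 0.0144 m, z = 0.0242 m.
N = B/B₁ = 5.45×10⁻⁶ / 4.54×10⁻⁷ = 12.01.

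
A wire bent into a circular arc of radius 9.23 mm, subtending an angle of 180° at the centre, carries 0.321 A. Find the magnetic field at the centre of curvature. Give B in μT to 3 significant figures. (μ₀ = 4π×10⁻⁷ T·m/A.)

The Biot–Savart field of a circular arc at its centre is B = μ₀Iφ/(4πR), with φ = 3.142 rad.
B = (4π×10⁻⁷ × 0.321 × 3.142) / (4π × 0.00923) = 1.09×10⁻⁵ T.

B ≈ 10.9 μT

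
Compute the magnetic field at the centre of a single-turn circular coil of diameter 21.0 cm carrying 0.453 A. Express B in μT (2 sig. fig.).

B ≈ 2.7 μT

At the centre of a circular loop the Biot–Savart law gives B = μ₀I/(2R) (so R = 0.105 m).
B = (4π×10⁻⁷ × 0.453) / (2 × 0.105) = 2.71×10⁻⁶ T.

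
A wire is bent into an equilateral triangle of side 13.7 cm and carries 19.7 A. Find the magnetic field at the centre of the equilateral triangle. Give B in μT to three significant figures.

B ≈ 259 μT

Each side is a finite straight segment at perpendicular distance d = a/(2 tan(π/3)) = 0.03955 m from the centre, with end-angles ±π/3.
One side contributes B₁ = (μ₀I/4πd)·2 sin(π/3) = 8.63×10⁻⁵ T.
All 3 sides add in the same direction: B = 3 × 8.63×10⁻⁵ = 2.59×10⁻⁴ T.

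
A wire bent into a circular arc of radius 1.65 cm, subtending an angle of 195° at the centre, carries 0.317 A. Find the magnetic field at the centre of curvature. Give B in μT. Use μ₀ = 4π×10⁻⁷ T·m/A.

B ≈ 6.54 μT

The Biot–Savart field of a circular arc at its centre is B = μ₀Iφ/(4πR), with φ = 3.403 rad.
B = (4π×10⁻⁷ × 0.317 × 3.403) / (4π × 0.0165) = 6.54×10⁻⁶ T.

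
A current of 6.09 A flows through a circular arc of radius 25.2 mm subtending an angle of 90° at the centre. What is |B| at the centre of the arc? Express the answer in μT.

B ≈ 38.0 μT

The Biot–Savart field of a circular arc at its centre is B = μ₀Iφ/(4πR), with φ = 1.571 rad.
B = (4π×10⁻⁷ × 6.09 × 1.571) / (4π × 0.0252) = 3.80×10⁻⁵ T.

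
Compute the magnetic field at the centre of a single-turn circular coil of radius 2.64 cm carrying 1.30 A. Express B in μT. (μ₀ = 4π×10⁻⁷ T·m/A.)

At the centre of a circular loop the Biot–Savart law gives B = μ₀I/(2R).
B = (4π×10⁻⁷ × 1.30) / (2 × 0.0264) = 3.09×10⁻⁵ T.

B ≈ 30.9 μT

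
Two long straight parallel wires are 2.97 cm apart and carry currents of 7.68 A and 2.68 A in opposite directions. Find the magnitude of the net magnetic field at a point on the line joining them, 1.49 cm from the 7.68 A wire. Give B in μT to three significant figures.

Each long wire gives B = μ₀I/(2πd). Distances are d₁ = 0.0149 m and d₂ = 0.0148 m.
B₁ = 1.03×10⁻⁴ T, B₂ = 3.62×10⁻⁵ T.
Between antiparallel currents both contributions point the same way, so they add. B = B₁ + B₂ = 1.03×10⁻⁴ + 3.62×10⁻⁵ = 1.39×10⁻⁴ T.

B ≈ 139 μT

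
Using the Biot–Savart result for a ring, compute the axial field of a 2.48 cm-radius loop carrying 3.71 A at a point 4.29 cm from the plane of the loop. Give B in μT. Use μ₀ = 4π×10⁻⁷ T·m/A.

B ≈ 11.8 μT

On the axis of a circular loop, B = μ₀IR² / [2(R²+z²)^(3/2)].
R² + z² = (0.0248)² + (0.0429)² = 0.002455 m², and (R²+z²)^(3/2) = 1.22×10⁻⁴ m³.
B = (4π×10⁻⁷ × 3.71 × 0.000615) / (2 × 1.22×10⁻⁴) = 1.18×10⁻⁵ T.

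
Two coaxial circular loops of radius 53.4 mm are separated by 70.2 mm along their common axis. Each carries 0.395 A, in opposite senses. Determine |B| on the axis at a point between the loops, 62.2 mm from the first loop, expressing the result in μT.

Each loop contributes B = μ₀IR²/[2(R²+z²)^(3/2)] on the axis, with z measured from that loop.
Loop 1 (z = 0.0622 m): B₁ = 1.28×10⁻⁶ T. Loop 2 (z = 0.008 m): B₂ = 4.50×10⁻⁶ T.
The fields oppose: B = |B₁ − B₂| = 3.21×10⁻⁶ T.

B ≈ 3.21 μT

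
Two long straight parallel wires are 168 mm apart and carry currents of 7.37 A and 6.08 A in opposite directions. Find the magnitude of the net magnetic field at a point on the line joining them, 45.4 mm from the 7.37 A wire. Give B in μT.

B ≈ 42.4 μT

Each long wire gives B = μ₀I/(2πd). Distances are d₁ = 0.0454 m and d₂ = 0.1226 m.
B₁ = 3.25×10⁻⁵ T, B₂ = 9.92×10⁻⁶ T.
Between antiparallel currents both contributions point the same way, so they add. B = B₁ + B₂ = 3.25×10⁻⁵ + 9.92×10⁻⁶ = 4.24×10⁻⁵ T.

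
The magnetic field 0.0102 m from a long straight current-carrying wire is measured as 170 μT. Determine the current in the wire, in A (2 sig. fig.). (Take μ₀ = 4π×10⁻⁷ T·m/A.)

For a long straight wire B = μ₀I/(2πd), so I = 2πdB/μ₀.
I = 2π × 0.0102 × 1.70×10⁻⁴ / (4π×10⁻⁷) = 8.67 A.

I ≈ 8.7 A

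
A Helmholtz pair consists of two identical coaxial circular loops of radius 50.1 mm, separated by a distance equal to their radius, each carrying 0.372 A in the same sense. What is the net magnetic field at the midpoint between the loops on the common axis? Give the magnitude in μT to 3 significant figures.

Each loop contributes B = μ₀IR²/[2(R²+z²)^(3/2)] on the axis, with z measured from that loop.
Loop 1 (z = 0.02505 m): B₁ = 3.34×10⁻⁶ T. Loop 2 (z = 0.02505 m): B₂ = 3.34×10⁻⁶ T.
The fields add: B = B₁ + B₂ = 6.68×10⁻⁶ T.

B ≈ 6.68 μT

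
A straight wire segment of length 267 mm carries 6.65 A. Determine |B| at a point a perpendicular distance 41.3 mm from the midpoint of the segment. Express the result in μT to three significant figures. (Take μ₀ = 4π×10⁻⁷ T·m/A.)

B ≈ 30.8 μT

For a finite straight segment, B = (μ₀I/4πd)(sinθ₁ + sinθ₂), where θ₁, θ₂ are the angles from the perpendicular to each end.
The perpendicular from the point meets the wire at its midpoint, so each end is L/2 = 0.1335 m away along the wire.
sinθ₁ = 0.1335/√(0.1335²+0.0413²) = 0.9553; sinθ₂ = 0.1335/√(0.1335²+0.0413²) = 0.9553.
B = (4π×10⁻⁷ × 6.65) / (4π × 0.0413) × (0.9553 + 0.9553) = 3.08×10⁻⁵ T.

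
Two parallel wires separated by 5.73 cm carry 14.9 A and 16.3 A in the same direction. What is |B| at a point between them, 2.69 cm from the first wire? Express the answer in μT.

Each long wire gives B = μ₀I/(2πd). Distances are d₁ = 0.0269 m and d₂ = 0.0304 m.
B₁ = 1.11×10⁻⁴ T, B₂ = 1.07×10⁻⁴ T.
Between parallel currents the two contributions point in opposite directions, so they subtract. B = |B₁ − B₂| = |1.11×10⁻⁴ − 1.07×10⁻⁴| = 3.54×10⁻⁶ T.

B ≈ 3.54 μT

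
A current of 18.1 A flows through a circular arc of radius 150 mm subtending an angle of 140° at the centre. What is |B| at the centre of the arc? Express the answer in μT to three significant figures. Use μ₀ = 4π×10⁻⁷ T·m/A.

B ≈ 29.5 μT

The Biot–Savart field of a circular arc at its centre is B = μ₀Iφ/(4πR), with φ = 2.443 rad.
B = (4π×10⁻⁷ × 18.1 × 2.443) / (4π × 0.15) = 2.95×10⁻⁵ T.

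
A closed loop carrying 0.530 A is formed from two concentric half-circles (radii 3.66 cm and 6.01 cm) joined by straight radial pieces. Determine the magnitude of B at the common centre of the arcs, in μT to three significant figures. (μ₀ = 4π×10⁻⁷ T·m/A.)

B ≈ 1.78 μT

The radial connectors point toward the centre, so dl × r̂ = 0 and they contribute nothing.
Each semicircle gives μ₀I/(4R): inner arc 4.55×10⁻⁶ T, outer arc 2.77×10⁻⁶ T.
The two arcs carry current in opposite angular senses, so their fields oppose: B = |4.55×10⁻⁶ − 2.77×10⁻⁶| = 1.78×10⁻⁶ T.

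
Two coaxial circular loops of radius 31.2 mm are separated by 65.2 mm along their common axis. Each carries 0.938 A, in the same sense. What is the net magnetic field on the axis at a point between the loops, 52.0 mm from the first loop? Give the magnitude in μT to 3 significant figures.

B ≈ 17.3 μT

Each loop contributes B = μ₀IR²/[2(R²+z²)^(3/2)] on the axis, with z measured from that loop.
Loop 1 (z = 0.052 m): B₁ = 2.57×10⁻⁶ T. Loop 2 (z = 0.0132 m): B₂ = 1.48×10⁻⁵ T.
The fields add: B = B₁ + B₂ = 1.73×10⁻⁵ T.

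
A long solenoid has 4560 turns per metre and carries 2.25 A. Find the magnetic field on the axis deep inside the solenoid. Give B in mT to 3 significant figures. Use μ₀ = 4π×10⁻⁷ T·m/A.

Inside a long solenoid, B = μ₀nI with n = 4560 turns/m.
B = 4π×10⁻⁷ × 4560 × 2.25 = 1.29×10⁻² T.

B ≈ 12.9 mT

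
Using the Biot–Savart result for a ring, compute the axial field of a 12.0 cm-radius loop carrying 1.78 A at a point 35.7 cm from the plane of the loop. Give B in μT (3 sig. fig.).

On the axis of a circular loop, B = μ₀IR² / [2(R²+z²)^(3/2)].
R² + z² = (0.12)² + (0.357)² = 0.1418 m², and (R²+z²)^(3/2) = 5.34×10⁻² m³.
B = (4π×10⁻⁷ × 1.78 × 0.0144) / (2 × 5.34×10⁻²) = 3.01×10⁻⁷ T.

B ≈ 0.301 μT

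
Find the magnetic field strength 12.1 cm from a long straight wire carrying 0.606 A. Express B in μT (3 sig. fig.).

B ≈ 1.00 μT

For an infinitely long straight wire, B = μ₀I/(2πd).
B = (4π×10⁻⁷ × 0.606) / (2π × 0.121) = 1.00×10⁻⁶ T.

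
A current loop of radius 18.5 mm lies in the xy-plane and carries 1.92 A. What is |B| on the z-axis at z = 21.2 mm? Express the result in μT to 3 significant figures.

On the axis of a circular loop, B = μ₀IR² / [2(R²+z²)^(3/2)].
R² + z² = (0.0185)² + (0.0212)² = 0.0007917 m², and (R²+z²)^(3/2) = 2.23×10⁻⁵ m³.
B = (4π×10⁻⁷ × 1.92 × 0.0003422) / (2 × 2.23×10⁻⁵) = 1.85×10⁻⁵ T.

B ≈ 18.5 μT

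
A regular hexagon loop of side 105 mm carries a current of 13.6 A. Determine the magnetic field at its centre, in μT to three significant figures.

Each side is a finite straight segment at perpendicular distance d = a/(2 tan(π/6)) = 0.09093 m from the centre, with end-angles ±π/6.
One side contributes B₁ = (μ₀I/4πd)·2 sin(π/6) = 1.50×10⁻⁵ T.
All 6 sides add in the same direction: B = 6 × 1.50×10⁻⁵ = 8.97×10⁻⁵ T.

B ≈ 89.7 μT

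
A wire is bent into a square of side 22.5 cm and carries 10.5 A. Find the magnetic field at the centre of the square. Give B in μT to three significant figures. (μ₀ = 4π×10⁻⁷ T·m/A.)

Each side is a finite straight segment at perpendicular distance d = a/(2 tan(π/4)) = 0.1125 m from the centre, with end-angles ±π/4.
One side contributes B₁ = (μ₀I/4πd)·2 sin(π/4) = 1.32×10⁻⁵ T.
All 4 sides add in the same direction: B = 4 × 1.32×10⁻⁵ = 5.28×10⁻⁵ T.

B ≈ 52.8 μT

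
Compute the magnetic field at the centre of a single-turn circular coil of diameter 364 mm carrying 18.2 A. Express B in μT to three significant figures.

B ≈ 62.8 μT

At the centre of a circular loop the Biot–Savart law gives B = μ₀I/(2R) (so R = 0.182 m).
B = (4π×10⁻⁷ × 18.2) / (2 × 0.182) = 6.28×10⁻⁵ T.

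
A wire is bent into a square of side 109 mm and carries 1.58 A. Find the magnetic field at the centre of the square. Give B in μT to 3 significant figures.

Each side is a finite straight segment at perpendicular distance d = a/(2 tan(π/4)) = 0.0545 m from the centre, with end-angles ±π/4.
One side contributes B₁ = (μ₀I/4πd)·2 sin(π/4) = 4.10×10⁻⁶ T.
All 4 sides add in the same direction: B = 4 × 4.10×10⁻⁶ = 1.64×10⁻⁵ T.

B ≈ 16.4 μT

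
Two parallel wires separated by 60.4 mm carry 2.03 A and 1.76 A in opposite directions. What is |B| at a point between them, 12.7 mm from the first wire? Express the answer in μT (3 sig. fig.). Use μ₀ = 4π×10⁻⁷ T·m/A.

Each long wire gives B = μ₀I/(2πd). Distances are d₁ = 0.0127 m and d₂ = 0.0477 m.
B₁ = 3.20×10⁻⁵ T, B₂ = 7.38×10⁻⁶ T.
Between antiparallel currents both contributions point the same way, so they add. B = B₁ + B₂ = 3.20×10⁻⁵ + 7.38×10⁻⁶ = 3.93×10⁻⁵ T.

B ≈ 39.3 μT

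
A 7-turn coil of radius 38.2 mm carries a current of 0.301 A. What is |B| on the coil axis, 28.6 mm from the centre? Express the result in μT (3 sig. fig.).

For an N-turn flat coil, B = Nμ₀IR²/[2(R²+z²)^(3/2)] with R = 0.0382 m, z = 0.0286 m.
B = 7 × 2.54×10⁻⁶ T = 1.78×10⁻⁵ T.

B ≈ 17.8 μT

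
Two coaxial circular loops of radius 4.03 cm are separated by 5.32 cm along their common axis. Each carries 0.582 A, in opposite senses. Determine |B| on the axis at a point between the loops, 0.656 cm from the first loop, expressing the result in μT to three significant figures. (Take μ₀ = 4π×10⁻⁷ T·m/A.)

B ≈ 6.19 μT

Each loop contributes B = μ₀IR²/[2(R²+z²)^(3/2)] on the axis, with z measured from that loop.
Loop 1 (z = 0.00656 m): B₁ = 8.72×10⁻⁶ T. Loop 2 (z = 0.04664 m): B₂ = 2.54×10⁻⁶ T.
The fields oppose: B = |B₁ − B₂| = 6.19×10⁻⁶ T.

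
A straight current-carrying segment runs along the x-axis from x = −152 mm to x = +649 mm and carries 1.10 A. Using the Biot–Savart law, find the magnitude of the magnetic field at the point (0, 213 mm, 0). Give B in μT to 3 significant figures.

B ≈ 0.791 μT

For a finite straight segment, B = (μ₀I/4πd)(sinθ₁ + sinθ₂), where θ₁, θ₂ are the angles from the perpendicular to each end.
The perpendicular distance is d = 0.213 m; the end-offsets along the wire are a = 0.152 m and b = 0.649 m.
sinθ₁ = 0.152/√(0.152²+0.213²) = 0.5809; sinθ₂ = 0.649/√(0.649²+0.213²) = 0.9501.
B = (4π×10⁻⁷ × 1.10) / (4π × 0.213) × (0.5809 + 0.9501) = 7.91×10⁻⁷ T.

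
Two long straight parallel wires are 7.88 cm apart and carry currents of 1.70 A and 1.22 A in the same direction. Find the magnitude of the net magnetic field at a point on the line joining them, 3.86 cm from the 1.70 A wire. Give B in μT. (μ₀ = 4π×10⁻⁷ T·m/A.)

Each long wire gives B = μ₀I/(2πd). Distances are d₁ = 0.0386 m and d₂ = 0.0402 m.
B₁ = 8.81×10⁻⁶ T, B₂ = 6.07×10⁻⁶ T.
Between parallel currents the two contributions point in opposite directions, so they subtract. B = |B₁ − B₂| = |8.81×10⁻⁶ − 6.07×10⁻⁶| = 2.74×10⁻⁶ T.

B ≈ 2.74 μT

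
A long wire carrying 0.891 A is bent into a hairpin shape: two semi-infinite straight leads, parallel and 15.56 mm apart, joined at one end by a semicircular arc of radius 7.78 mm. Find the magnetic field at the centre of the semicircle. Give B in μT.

The semicircular arc contributes B_arc = μ₀I·π/(4πR) = μ₀I/(4R) = 3.60×10⁻⁵ T.
Each semi-infinite lead is at perpendicular distance R = 0.00778 m from the centre, with the perpendicular foot at its near end, so it contributes μ₀I/(4πR); both point the same way, together 2.29×10⁻⁵ T.
Arc and leads all point the same direction: B = 3.60×10⁻⁵ + 2.29×10⁻⁵ = 5.89×10⁻⁵ T.

B ≈ 58.9 μT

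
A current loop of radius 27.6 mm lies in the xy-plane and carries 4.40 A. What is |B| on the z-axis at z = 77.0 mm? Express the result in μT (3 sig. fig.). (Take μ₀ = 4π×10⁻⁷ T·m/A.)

B ≈ 3.85 μT

On the axis of a circular loop, B = μ₀IR² / [2(R²+z²)^(3/2)].
R² + z² = (0.0276)² + (0.077)² = 0.006691 m², and (R²+z²)^(3/2) = 5.47×10⁻⁴ m³.
B = (4π×10⁻⁷ × 4.40 × 0.0007618) / (2 × 5.47×10⁻⁴) = 3.85×10⁻⁶ T.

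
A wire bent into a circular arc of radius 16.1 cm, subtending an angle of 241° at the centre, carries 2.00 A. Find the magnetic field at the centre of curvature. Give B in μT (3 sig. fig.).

The Biot–Savart field of a circular arc at its centre is B = μ₀Iφ/(4πR), with φ = 4.206 rad.
B = (4π×10⁻⁷ × 2.00 × 4.206) / (4π × 0.161) = 5.23×10⁻⁶ T.

B ≈ 5.23 μT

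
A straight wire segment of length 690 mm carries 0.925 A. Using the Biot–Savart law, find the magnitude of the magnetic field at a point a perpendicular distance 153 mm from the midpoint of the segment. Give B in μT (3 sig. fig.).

B ≈ 1.11 μT

For a finite straight segment, B = (μ₀I/4πd)(sinθ₁ + sinθ₂), where θ₁, θ₂ are the angles from the perpendicular to each end.
The perpendicular from the point meets the wire at its midpoint, so each end is L/2 = 0.345 m away along the wire.
sinθ₁ = 0.345/√(0.345²+0.153²) = 0.9141; sinθ₂ = 0.345/√(0.345²+0.153²) = 0.9141.
B = (4π×10⁻⁷ × 0.925) / (4π × 0.153) × (0.9141 + 0.9141) = 1.11×10⁻⁶ T.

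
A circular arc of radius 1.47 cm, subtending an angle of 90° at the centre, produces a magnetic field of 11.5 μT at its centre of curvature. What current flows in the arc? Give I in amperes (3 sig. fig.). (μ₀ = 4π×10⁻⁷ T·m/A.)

For a circular arc, B = μ₀Iφ/(4πR) with φ in radians; here φ = 1.571 rad.
So I = 4πRB/(μ₀φ) = 4π × 0.0147 × 1.15×10⁻⁵ / (4π×10⁻⁷ × 1.571) = 1.08 A.

I ≈ 1.08 A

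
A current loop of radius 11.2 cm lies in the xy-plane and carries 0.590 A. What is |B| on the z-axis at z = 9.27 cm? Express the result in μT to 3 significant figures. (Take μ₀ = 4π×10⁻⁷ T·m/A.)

B ≈ 1.51 μT

On the axis of a circular loop, B = μ₀IR² / [2(R²+z²)^(3/2)].
R² + z² = (0.112)² + (0.0927)² = 0.02114 m², and (R²+z²)^(3/2) = 3.07×10⁻³ m³.
B = (4π×10⁻⁷ × 0.590 × 0.01254) / (2 × 3.07×10⁻³) = 1.51×10⁻⁶ T.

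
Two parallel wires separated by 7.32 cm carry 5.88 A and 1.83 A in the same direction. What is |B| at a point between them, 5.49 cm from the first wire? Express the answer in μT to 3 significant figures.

Each long wire gives B = μ₀I/(2πd). Distances are d₁ = 0.0549 m and d₂ = 0.0183 m.
B₁ = 2.14×10⁻⁵ T, B₂ = 2.00×10⁻⁵ T.
Between parallel currents the two contributions point in opposite directions, so they subtract. B = |B₁ − B₂| = |2.14×10⁻⁵ − 2.00×10⁻⁵| = 1.42×10⁻⁶ T.

B ≈ 1.42 μT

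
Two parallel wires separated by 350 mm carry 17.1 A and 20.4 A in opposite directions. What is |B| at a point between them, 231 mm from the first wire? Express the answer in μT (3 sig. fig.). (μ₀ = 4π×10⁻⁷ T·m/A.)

Each long wire gives B = μ₀I/(2πd). Distances are d₁ = 0.231 m and d₂ = 0.119 m.
B₁ = 1.48×10⁻⁵ T, B₂ = 3.43×10⁻⁵ T.
Between antiparallel currents both contributions point the same way, so they add. B = B₁ + B₂ = 1.48×10⁻⁵ + 3.43×10⁻⁵ = 4.91×10⁻⁵ T.

B ≈ 49.1 μT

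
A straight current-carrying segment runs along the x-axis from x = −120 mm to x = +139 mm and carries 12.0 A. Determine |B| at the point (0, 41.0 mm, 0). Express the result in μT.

For a finite straight segment, B = (μ₀I/4πd)(sinθ₁ + sinθ₂), where θ₁, θ₂ are the angles from the perpendicular to each end.
The perpendicular distance is d = 0.041 m; the end-offsets along the wire are a = 0.12 m and b = 0.139 m.
sinθ₁ = 0.12/√(0.12²+0.041²) = 0.9463; sinθ₂ = 0.139/√(0.139²+0.041²) = 0.9591.
B = (4π×10⁻⁷ × 12.0) / (4π × 0.041) × (0.9463 + 0.9591) = 5.58×10⁻⁵ T.

B ≈ 55.8 μT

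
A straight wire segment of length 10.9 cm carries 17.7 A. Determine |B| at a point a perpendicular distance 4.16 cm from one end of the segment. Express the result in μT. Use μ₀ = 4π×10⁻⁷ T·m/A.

B ≈ 39.8 μT

For a finite straight segment, B = (μ₀I/4πd)(sinθ₁ + sinθ₂), where θ₁, θ₂ are the angles from the perpendicular to each end.
The perpendicular foot is at one end, so the two end-offsets along the wire are 0 and L = 0.109 m.
sinθ₁ = 0/√(0²+0.0416²) = 0.0000; sinθ₂ = 0.109/√(0.109²+0.0416²) = 0.9343.
B = (4π×10⁻⁷ × 17.7) / (4π × 0.0416) × (0.0000 + 0.9343) = 3.98×10⁻⁵ T.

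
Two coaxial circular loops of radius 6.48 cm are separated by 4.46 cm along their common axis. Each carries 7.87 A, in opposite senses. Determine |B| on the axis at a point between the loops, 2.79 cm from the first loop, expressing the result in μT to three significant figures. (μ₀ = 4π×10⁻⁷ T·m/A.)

Each loop contributes B = μ₀IR²/[2(R²+z²)^(3/2)] on the axis, with z measured from that loop.
Loop 1 (z = 0.0279 m): B₁ = 5.91×10⁻⁵ T. Loop 2 (z = 0.0167 m): B₂ = 6.93×10⁻⁵ T.
The fields oppose: B = |B₁ − B₂| = 1.02×10⁻⁵ T.

B ≈ 10.2 μT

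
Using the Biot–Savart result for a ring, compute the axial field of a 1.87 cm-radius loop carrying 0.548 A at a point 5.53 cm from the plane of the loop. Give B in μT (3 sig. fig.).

On the axis of a circular loop, B = μ₀IR² / [2(R²+z²)^(3/2)].
R² + z² = (0.0187)² + (0.0553)² = 0.003408 m², and (R²+z²)^(3/2) = 1.99×10⁻⁴ m³.
B = (4π×10⁻⁷ × 0.548 × 0.0003497) / (2 × 1.99×10⁻⁴) = 6.05×10⁻⁷ T.

B ≈ 0.605 μT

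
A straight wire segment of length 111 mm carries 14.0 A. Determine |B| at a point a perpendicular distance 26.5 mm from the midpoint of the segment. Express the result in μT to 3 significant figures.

B ≈ 95.3 μT

For a finite straight segment, B = (μ₀I/4πd)(sinθ₁ + sinθ₂), where θ₁, θ₂ are the angles from the perpendicular to each end.
The perpendicular from the point meets the wire at its midpoint, so each end is L/2 = 0.0555 m away along the wire.
sinθ₁ = 0.0555/√(0.0555²+0.0265²) = 0.9024; sinθ₂ = 0.0555/√(0.0555²+0.0265²) = 0.9024.
B = (4π×10⁻⁷ × 14.0) / (4π × 0.0265) × (0.9024 + 0.9024) = 9.53×10⁻⁵ T.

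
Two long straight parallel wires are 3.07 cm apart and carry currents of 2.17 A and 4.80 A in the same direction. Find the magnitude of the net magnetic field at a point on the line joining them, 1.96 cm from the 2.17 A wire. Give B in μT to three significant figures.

B ≈ 64.3 μT

Each long wire gives B = μ₀I/(2πd). Distances are d₁ = 0.0196 m and d₂ = 0.0111 m.
B₁ = 2.21×10⁻⁵ T, B₂ = 8.65×10⁻⁵ T.
Between parallel currents the two contributions point in opposite directions, so they subtract. B = |B₁ − B₂| = |2.21×10⁻⁵ − 8.65×10⁻⁵| = 6.43×10⁻⁵ T.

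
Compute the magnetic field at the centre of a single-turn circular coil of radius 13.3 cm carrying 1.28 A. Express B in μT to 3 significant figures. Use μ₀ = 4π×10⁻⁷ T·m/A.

At the centre of a circular loop the Biot–Savart law gives B = μ₀I/(2R).
B = (4π×10⁻⁷ × 1.28) / (2 × 0.133) = 6.05×10⁻⁶ T.

B ≈ 6.05 μT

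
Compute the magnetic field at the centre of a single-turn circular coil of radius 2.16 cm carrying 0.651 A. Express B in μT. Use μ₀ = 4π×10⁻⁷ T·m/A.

B ≈ 18.9 μT

At the centre of a circular loop the Biot–Savart law gives B = μ₀I/(2R).
B = (4π×10⁻⁷ × 0.651) / (2 × 0.0216) = 1.89×10⁻⁵ T.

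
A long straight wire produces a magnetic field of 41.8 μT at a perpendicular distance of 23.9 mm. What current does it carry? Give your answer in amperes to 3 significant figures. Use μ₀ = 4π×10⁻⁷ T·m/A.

I ≈ 5.00 A

For a long straight wire B = μ₀I/(2πd), so I = 2πdB/μ₀.
I = 2π × 0.0239 × 4.18×10⁻⁵ / (4π×10⁻⁷) = 5.00 A.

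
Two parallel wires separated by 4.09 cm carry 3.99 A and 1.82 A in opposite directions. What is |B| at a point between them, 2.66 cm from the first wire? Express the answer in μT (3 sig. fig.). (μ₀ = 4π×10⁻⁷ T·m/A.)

Each long wire gives B = μ₀I/(2πd). Distances are d₁ = 0.0266 m and d₂ = 0.0143 m.
B₁ = 3.00×10⁻⁵ T, B₂ = 2.55×10⁻⁵ T.
Between antiparallel currents both contributions point the same way, so they add. B = B₁ + B₂ = 3.00×10⁻⁵ + 2.55×10⁻⁵ = 5.55×10⁻⁵ T.

B ≈ 55.5 μT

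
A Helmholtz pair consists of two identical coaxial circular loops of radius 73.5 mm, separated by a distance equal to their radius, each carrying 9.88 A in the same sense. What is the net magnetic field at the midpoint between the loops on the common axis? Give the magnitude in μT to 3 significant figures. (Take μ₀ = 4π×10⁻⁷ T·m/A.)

Each loop contributes B = μ₀IR²/[2(R²+z²)^(3/2)] on the axis, with z measured from that loop.
Loop 1 (z = 0.03675 m): B₁ = 6.04×10⁻⁵ T. Loop 2 (z = 0.03675 m): B₂ = 6.04×10⁻⁵ T.
The fields add: B = B₁ + B₂ = 1.21×10⁻⁴ T.

B ≈ 121 μT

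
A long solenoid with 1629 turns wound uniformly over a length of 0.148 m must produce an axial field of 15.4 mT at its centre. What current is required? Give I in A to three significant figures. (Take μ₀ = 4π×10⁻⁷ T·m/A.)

Inside a long solenoid B = μ₀nI with n = 1.101×10⁴ m⁻¹, so I = B/(μ₀n).
I = 1.54×10⁻² / (4π×10⁻⁷ × 1.101×10⁴) = 1.11 A.

I ≈ 1.11 A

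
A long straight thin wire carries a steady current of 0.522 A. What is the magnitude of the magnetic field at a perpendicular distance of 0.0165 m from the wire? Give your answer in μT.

B ≈ 6.33 μT

For an infinitely long straight wire, B = μ₀I/(2πd).
B = (4π×10⁻⁷ × 0.522) / (2π × 0.0165) = 6.33×10⁻⁶ T.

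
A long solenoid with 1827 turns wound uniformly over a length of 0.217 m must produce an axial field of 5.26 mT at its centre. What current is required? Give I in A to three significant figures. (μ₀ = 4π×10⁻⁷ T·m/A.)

Inside a long solenoid B = μ₀nI with n = 8419 m⁻¹, so I = B/(μ₀n).
I = 5.26×10⁻³ / (4π×10⁻⁷ × 8419) = 0.497 A.

I ≈ 0.497 A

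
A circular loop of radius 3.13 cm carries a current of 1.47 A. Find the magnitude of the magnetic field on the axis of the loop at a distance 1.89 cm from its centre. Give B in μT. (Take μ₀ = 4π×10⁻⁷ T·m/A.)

On the axis of a circular loop, B = μ₀IR² / [2(R²+z²)^(3/2)].
R² + z² = (0.0313)² + (0.0189)² = 0.001337 m², and (R²+z²)^(3/2) = 4.89×10⁻⁵ m³.
B = (4π×10⁻⁷ × 1.47 × 0.0009797) / (2 × 4.89×10⁻⁵) = 1.85×10⁻⁵ T.

B ≈ 18.5 μT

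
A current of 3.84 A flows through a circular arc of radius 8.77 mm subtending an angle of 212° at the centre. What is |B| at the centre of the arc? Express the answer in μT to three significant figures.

B ≈ 162 μT

The Biot–Savart field of a circular arc at its centre is B = μ₀Iφ/(4πR), with φ = 3.7 rad.
B = (4π×10⁻⁷ × 3.84 × 3.7) / (4π × 0.00877) = 1.62×10⁻⁴ T.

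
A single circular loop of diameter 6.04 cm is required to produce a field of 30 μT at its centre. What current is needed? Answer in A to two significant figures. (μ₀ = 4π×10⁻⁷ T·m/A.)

I ≈ 1.4 A

At the centre of a circular loop B = μ₀I/(2R), so I = 2RB/μ₀.
With R = 0.0302 m, I = 2 × 0.0302 × 3.00×10⁻⁵ / (4π×10⁻⁷) = 1.44 A.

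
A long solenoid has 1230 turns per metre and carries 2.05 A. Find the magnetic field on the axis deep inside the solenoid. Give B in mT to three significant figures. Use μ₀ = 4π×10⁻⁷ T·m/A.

Inside a long solenoid, B = μ₀nI with n = 1230 turns/m.
B = 4π×10⁻⁷ × 1230 × 2.05 = 3.17×10⁻³ T.

B ≈ 3.17 mT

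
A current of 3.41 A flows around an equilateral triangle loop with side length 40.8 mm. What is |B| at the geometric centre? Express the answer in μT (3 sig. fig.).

B ≈ 150 μT

Each side is a finite straight segment at perpendicular distance d = a/(2 tan(π/3)) = 0.01178 m from the centre, with end-angles ±π/3.
One side contributes B₁ = (μ₀I/4πd)·2 sin(π/3) = 5.01×10⁻⁵ T.
All 3 sides add in the same direction: B = 3 × 5.01×10⁻⁵ = 1.50×10⁻⁴ T.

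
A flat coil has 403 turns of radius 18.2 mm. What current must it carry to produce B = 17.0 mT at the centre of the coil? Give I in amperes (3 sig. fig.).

For an N-turn coil, B = Nμ₀I/(2R) with R = 0.0182 m, so I = 2RB/(Nμ₀) = 2 × 0.0182 × 1.70×10⁻² / (403 × 4π×10⁻⁷) = 1.22 A.

I ≈ 1.22 A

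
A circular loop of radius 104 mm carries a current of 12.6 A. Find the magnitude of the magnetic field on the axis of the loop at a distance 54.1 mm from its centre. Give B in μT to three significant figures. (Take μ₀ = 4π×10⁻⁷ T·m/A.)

B ≈ 53.2 μT

On the axis of a circular loop, B = μ₀IR² / [2(R²+z²)^(3/2)].
R² + z² = (0.104)² + (0.0541)² = 0.01374 m², and (R²+z²)^(3/2) = 1.61×10⁻³ m³.
B = (4π×10⁻⁷ × 12.6 × 0.01082) / (2 × 1.61×10⁻³) = 5.32×10⁻⁵ T.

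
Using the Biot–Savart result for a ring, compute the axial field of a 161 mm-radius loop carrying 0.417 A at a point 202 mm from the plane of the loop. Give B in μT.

On the axis of a circular loop, B = μ₀IR² / [2(R²+z²)^(3/2)].
R² + z² = (0.161)² + (0.202)² = 0.06673 m², and (R²+z²)^(3/2) = 1.72×10⁻² m³.
B = (4π×10⁻⁷ × 0.417 × 0.02592) / (2 × 1.72×10⁻²) = 3.94×10⁻⁷ T.

B ≈ 0.394 μT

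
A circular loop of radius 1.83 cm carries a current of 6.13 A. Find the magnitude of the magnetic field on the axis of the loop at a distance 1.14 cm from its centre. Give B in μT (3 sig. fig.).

B ≈ 129 μT

On the axis of a circular loop, B = μ₀IR² / [2(R²+z²)^(3/2)].
R² + z² = (0.0183)² + (0.0114)² = 0.0004648 m², and (R²+z²)^(3/2) = 1.00×10⁻⁵ m³.
B = (4π×10⁻⁷ × 6.13 × 0.0003349) / (2 × 1.00×10⁻⁵) = 1.29×10⁻⁴ T.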